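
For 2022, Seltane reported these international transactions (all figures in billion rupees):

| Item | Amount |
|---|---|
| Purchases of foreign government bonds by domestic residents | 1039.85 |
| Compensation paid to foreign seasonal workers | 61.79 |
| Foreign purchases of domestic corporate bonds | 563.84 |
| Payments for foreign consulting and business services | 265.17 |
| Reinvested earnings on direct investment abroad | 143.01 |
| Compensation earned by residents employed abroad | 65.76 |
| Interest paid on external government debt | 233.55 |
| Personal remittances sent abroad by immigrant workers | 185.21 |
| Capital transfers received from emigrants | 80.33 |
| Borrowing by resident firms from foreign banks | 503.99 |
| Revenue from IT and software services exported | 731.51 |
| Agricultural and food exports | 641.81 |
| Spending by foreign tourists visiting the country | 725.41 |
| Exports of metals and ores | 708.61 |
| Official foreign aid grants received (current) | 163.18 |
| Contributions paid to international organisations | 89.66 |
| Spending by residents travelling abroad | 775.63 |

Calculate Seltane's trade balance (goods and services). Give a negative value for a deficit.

Goods: 708.61 + 641.81 = 1350.42
Services: -775.63 + 725.41 + 731.51 - 265.17 = 416.12
Trade balance = 1350.42 + 416.12 = 1766.54
(Excluded from the trade balance — financial account: purchases of foreign government bonds by domestic residents 1039.85, foreign purchases of domestic corporate bonds 563.84, borrowing by resident firms from foreign banks 503.99; primary income: compensation paid to foreign seasonal workers 61.79, reinvested earnings on direct investment abroad 143.01, compensation earned by residents employed abroad 65.76, interest paid on external government debt 233.55; secondary income: personal remittances sent abroad by immigrant workers 185.21, official foreign aid grants received (current) 163.18, contributions paid to international organisations 89.66; capital account: capital transfers received from emigrants 80.33.)

1766.54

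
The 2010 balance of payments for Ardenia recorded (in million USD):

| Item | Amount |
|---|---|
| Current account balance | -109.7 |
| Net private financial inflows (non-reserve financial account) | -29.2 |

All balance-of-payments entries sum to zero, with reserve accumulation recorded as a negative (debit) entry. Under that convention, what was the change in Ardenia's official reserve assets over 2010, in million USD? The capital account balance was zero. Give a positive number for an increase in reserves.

-138.9

Official reserve transactions balance = -((-109.7) + (-29.2)) = 138.9
An accumulation of reserves is recorded as a debit (negative entry), so the change in the stock of reserves is the negative of that balance.
Change in official reserves = -(138.9) = -138.9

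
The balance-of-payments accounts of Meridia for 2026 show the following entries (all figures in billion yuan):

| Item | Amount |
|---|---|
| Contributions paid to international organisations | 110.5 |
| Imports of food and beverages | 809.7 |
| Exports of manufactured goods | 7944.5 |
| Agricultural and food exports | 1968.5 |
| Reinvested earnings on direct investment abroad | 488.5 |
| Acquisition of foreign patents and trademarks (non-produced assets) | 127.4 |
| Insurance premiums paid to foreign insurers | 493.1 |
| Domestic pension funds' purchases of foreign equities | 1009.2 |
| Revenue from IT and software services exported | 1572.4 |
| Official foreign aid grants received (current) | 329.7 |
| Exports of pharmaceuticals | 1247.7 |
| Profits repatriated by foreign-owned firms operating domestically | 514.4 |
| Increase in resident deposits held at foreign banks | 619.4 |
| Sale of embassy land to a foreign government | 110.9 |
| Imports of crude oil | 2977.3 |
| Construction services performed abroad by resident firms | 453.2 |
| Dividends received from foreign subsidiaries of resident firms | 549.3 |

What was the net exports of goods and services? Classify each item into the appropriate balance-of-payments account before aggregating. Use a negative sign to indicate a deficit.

Goods: 7944.5 + 1968.5 - 809.7 - 2977.3 + 1247.7 = 7373.7
Services: 453.2 - 493.1 + 1572.4 = 1532.5
Trade balance = 7373.7 + 1532.5 = 8906.2
(Excluded from the trade balance — secondary income: contributions paid to international organisations 110.5, official foreign aid grants received (current) 329.7; primary income: reinvested earnings on direct investment abroad 488.5, profits repatriated by foreign-owned firms operating domestically 514.4, dividends received from foreign subsidiaries of resident firms 549.3; capital account: acquisition of foreign patents and trademarks (non-produced assets) 127.4, sale of embassy land to a foreign government 110.9; financial account: domestic pension funds' purchases of foreign equities 1009.2, increase in resident deposits held at foreign banks 619.4.)

8906.2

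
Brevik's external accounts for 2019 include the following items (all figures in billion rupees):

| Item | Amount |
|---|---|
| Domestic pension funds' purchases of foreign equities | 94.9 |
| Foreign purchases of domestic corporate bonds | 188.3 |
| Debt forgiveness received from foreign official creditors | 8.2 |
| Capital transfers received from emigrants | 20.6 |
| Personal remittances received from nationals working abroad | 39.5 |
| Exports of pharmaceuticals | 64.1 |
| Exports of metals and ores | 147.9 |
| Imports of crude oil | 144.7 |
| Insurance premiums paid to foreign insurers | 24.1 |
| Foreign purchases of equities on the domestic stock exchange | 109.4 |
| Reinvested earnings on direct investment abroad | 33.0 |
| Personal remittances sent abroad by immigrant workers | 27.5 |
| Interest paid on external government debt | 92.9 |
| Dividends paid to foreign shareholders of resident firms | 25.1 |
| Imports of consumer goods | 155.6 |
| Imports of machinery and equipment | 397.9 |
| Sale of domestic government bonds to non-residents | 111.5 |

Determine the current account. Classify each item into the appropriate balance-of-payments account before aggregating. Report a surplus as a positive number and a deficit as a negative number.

-583.3

Goods: 147.9 - 144.7 + 64.1 - 397.9 - 155.6 = -486.2
Services: -24.1
Primary income: -25.1 - 92.9 + 33.0 = -85.0
Secondary income: -27.5 + 39.5 = 12.0
Current account = (-486.2) + (-24.1) + (-85.0) + 12.0 = -583.3
(Excluded from the current account — financial account: domestic pension funds' purchases of foreign equities 94.9, foreign purchases of domestic corporate bonds 188.3, foreign purchases of equities on the domestic stock exchange 109.4, sale of domestic government bonds to non-residents 111.5; capital account: debt forgiveness received from foreign official creditors 8.2, capital transfers received from emigrants 20.6.)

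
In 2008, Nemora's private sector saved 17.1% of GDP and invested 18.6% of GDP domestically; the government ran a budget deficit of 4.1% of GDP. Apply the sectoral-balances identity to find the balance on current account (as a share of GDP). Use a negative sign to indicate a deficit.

By the sectoral-balances identity, CA = (S_private - I) + (T - G).
Private balance = 17.1 - 18.6 = -1.5
Government balance (T - G) = -4.1
CA = -1.5 + (-4.1) = -5.6

-5.6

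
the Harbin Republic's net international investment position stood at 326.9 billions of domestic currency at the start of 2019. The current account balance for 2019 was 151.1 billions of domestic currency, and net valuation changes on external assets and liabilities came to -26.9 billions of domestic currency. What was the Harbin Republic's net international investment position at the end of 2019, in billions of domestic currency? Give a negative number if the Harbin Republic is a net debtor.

451.1

Change in NIIP = current account + net valuation change = 151.1 + (-26.9) = 124.2
End-of-year NIIP = 326.9 + 124.2 = 451.1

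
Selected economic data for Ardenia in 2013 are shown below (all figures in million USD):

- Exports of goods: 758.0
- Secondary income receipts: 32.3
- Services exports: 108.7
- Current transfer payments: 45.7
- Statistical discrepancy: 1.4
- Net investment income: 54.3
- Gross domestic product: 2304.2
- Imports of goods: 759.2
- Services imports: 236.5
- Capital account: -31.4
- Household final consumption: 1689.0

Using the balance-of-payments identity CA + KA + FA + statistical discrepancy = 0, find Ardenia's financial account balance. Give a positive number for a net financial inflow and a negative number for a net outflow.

Goods balance = 758.0 - 759.2 = -1.2
Services balance = 108.7 - 236.5 = -127.8
Trade balance (goods + services) = -1.2 + (-127.8) = -129.0
Net primary income = 54.3
Net secondary income = 32.3 - 45.7 = -13.4
Current account = -129.0 + 54.3 + (-13.4) = -88.1
Financial account = -(-88.1 + (-31.4) + 1.4) = 118.1

118.1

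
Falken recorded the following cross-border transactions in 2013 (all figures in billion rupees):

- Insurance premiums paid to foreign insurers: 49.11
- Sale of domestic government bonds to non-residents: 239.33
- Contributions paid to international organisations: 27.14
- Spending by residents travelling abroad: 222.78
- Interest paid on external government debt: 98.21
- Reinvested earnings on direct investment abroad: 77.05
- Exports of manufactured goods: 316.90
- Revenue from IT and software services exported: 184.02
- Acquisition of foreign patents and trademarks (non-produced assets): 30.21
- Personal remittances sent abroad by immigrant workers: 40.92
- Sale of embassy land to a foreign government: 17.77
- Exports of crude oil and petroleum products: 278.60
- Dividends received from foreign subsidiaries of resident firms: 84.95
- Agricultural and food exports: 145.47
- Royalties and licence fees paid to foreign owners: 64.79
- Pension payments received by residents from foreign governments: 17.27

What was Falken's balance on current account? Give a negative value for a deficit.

601.31

Goods: 145.47 + 316.90 + 278.60 = 740.97
Services: 184.02 - 222.78 - 49.11 - 64.79 = -152.66
Primary income: -98.21 + 84.95 + 77.05 = 63.79
Secondary income: -27.14 - 40.92 + 17.27 = -50.79
Current account = 740.97 + (-152.66) + 63.79 + (-50.79) = 601.31
(Excluded from the current account — financial account: sale of domestic government bonds to non-residents 239.33; capital account: acquisition of foreign patents and trademarks (non-produced assets) 30.21, sale of embassy land to a foreign government 17.77.)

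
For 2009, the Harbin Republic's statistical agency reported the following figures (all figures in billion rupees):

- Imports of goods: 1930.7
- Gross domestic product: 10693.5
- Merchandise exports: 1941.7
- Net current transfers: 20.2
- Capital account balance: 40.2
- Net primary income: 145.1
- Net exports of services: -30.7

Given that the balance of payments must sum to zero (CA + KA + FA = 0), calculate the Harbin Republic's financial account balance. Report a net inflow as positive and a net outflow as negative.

Goods balance = 1941.7 - 1930.7 = 11.0
Services balance = -30.7
Trade balance (goods + services) = 11.0 + (-30.7) = -19.7
Net primary income = 145.1
Net secondary income = 20.2
Current account = -19.7 + 145.1 + 20.2 = 145.6
Financial account = -(145.6 + 40.2) = -185.8

-185.8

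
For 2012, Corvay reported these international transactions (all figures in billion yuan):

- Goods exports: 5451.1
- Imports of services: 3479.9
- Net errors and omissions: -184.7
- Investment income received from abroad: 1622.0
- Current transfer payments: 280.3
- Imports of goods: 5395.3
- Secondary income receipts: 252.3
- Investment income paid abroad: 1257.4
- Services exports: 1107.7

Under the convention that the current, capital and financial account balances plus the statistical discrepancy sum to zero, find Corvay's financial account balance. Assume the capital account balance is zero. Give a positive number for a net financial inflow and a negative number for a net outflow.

2164.5

Goods balance = 5451.1 - 5395.3 = 55.8
Services balance = 1107.7 - 3479.9 = -2372.2
Trade balance (goods + services) = 55.8 + (-2372.2) = -2316.4
Net primary income = 1622.0 - 1257.4 = 364.6
Net secondary income = 252.3 - 280.3 = -28.0
Current account = -2316.4 + 364.6 + (-28.0) = -1979.8
Financial account = -(-1979.8 + (-184.7)) = 2164.5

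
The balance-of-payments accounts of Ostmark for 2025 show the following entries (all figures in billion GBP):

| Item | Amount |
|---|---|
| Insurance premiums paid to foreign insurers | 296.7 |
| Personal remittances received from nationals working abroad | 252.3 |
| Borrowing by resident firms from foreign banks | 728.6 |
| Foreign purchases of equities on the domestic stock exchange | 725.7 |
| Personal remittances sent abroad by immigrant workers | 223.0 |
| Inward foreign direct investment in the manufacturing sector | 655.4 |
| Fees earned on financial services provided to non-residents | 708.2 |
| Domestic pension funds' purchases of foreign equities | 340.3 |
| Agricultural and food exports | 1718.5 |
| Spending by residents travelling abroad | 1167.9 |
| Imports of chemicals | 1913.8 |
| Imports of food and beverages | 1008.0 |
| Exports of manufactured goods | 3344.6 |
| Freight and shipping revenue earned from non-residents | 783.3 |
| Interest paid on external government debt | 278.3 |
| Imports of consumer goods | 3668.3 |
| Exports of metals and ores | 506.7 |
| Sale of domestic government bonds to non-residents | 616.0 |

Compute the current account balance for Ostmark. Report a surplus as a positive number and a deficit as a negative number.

-1242.4

Goods: 3344.6 + 1718.5 - 1008.0 - 1913.8 - 3668.3 + 506.7 = -1020.3
Services: 708.2 - 296.7 - 1167.9 + 783.3 = 26.9
Primary income: -278.3
Secondary income: 252.3 - 223.0 = 29.3
Current account = (-1020.3) + 26.9 + (-278.3) + 29.3 = -1242.4
(Excluded from the current account — financial account: borrowing by resident firms from foreign banks 728.6, foreign purchases of equities on the domestic stock exchange 725.7, inward foreign direct investment in the manufacturing sector 655.4, domestic pension funds' purchases of foreign equities 340.3, sale of domestic government bonds to non-residents 616.0.)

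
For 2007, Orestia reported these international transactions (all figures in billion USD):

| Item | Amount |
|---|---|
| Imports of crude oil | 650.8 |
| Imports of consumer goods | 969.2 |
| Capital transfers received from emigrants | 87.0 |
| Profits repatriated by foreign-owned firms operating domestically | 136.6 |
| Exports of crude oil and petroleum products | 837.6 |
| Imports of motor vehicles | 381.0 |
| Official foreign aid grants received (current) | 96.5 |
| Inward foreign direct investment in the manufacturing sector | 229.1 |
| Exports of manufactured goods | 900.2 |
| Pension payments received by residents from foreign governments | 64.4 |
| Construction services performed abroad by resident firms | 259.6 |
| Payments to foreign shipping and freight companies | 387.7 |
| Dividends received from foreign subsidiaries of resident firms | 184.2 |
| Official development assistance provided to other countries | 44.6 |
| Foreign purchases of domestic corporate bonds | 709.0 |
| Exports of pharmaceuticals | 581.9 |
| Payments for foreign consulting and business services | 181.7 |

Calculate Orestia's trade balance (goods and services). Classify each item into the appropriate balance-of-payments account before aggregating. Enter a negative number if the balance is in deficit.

Goods: 837.6 - 381.0 + 900.2 - 650.8 + 581.9 - 969.2 = 318.7
Services: -387.7 - 181.7 + 259.6 = -309.8
Trade balance = 318.7 + (-309.8) = 8.9
(Excluded from the trade balance — capital account: capital transfers received from emigrants 87.0; primary income: profits repatriated by foreign-owned firms operating domestically 136.6, dividends received from foreign subsidiaries of resident firms 184.2; secondary income: official foreign aid grants received (current) 96.5, pension payments received by residents from foreign governments 64.4, official development assistance provided to other countries 44.6; financial account: inward foreign direct investment in the manufacturing sector 229.1, foreign purchases of domestic corporate bonds 709.0.)

8.9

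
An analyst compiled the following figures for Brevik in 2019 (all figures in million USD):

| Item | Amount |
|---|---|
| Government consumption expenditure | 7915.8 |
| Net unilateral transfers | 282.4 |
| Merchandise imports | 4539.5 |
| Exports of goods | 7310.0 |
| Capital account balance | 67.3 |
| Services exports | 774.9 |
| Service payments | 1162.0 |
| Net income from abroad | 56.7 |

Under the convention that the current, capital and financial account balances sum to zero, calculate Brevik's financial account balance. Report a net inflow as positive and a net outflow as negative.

Goods balance = 7310.0 - 4539.5 = 2770.5
Services balance = 774.9 - 1162.0 = -387.1
Trade balance (goods + services) = 2770.5 + (-387.1) = 2383.4
Net primary income = 56.7
Net secondary income = 282.4
Current account = 2383.4 + 56.7 + 282.4 = 2722.5
Financial account = -(2722.5 + 67.3) = -2789.8

-2789.8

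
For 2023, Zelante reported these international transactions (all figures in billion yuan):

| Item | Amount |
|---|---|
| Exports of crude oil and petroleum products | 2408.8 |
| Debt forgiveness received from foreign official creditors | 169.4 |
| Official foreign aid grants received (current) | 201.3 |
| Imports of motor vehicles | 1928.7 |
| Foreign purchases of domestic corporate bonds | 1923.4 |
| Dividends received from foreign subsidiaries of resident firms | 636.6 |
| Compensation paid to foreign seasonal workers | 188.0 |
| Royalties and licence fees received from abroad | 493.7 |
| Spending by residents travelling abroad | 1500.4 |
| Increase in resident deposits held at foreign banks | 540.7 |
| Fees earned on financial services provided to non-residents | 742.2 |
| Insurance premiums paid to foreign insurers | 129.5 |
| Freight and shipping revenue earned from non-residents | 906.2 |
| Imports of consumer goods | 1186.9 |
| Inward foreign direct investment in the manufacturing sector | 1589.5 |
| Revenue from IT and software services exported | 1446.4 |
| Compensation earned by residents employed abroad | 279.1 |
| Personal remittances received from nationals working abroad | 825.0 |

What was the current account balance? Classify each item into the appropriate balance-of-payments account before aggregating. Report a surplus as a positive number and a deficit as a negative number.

3005.8

Goods: -1186.9 + 2408.8 - 1928.7 = -706.8
Services: 1446.4 - 1500.4 + 906.2 - 129.5 + 493.7 + 742.2 = 1958.6
Primary income: -188.0 + 636.6 + 279.1 = 727.7
Secondary income: 201.3 + 825.0 = 1026.3
Current account = (-706.8) + 1958.6 + 727.7 + 1026.3 = 3005.8
(Excluded from the current account — capital account: debt forgiveness received from foreign official creditors 169.4; financial account: foreign purchases of domestic corporate bonds 1923.4, increase in resident deposits held at foreign banks 540.7, inward foreign direct investment in the manufacturing sector 1589.5.)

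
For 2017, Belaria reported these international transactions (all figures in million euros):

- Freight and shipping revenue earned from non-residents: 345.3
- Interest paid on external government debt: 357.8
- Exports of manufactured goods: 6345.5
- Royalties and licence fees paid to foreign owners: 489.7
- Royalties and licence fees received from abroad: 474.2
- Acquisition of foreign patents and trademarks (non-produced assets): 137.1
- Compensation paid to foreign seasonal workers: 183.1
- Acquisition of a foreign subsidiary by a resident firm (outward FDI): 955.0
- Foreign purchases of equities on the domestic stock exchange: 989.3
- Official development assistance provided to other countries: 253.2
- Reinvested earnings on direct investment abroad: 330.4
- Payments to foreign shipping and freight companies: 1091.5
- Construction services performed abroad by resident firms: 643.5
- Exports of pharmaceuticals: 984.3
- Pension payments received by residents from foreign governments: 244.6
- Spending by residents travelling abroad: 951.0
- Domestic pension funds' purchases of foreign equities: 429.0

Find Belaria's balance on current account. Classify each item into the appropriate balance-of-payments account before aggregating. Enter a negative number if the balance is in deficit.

Goods: 6345.5 + 984.3 = 7329.8
Services: -489.7 - 1091.5 + 345.3 + 643.5 - 951.0 + 474.2 = -1069.2
Primary income: -183.1 + 330.4 - 357.8 = -210.5
Secondary income: 244.6 - 253.2 = -8.6
Current account = 7329.8 + (-1069.2) + (-210.5) + (-8.6) = 6041.5
(Excluded from the current account — capital account: acquisition of foreign patents and trademarks (non-produced assets) 137.1; financial account: acquisition of a foreign subsidiary by a resident firm (outward FDI) 955.0, foreign purchases of equities on the domestic stock exchange 989.3, domestic pension funds' purchases of foreign equities 429.0.)

6041.5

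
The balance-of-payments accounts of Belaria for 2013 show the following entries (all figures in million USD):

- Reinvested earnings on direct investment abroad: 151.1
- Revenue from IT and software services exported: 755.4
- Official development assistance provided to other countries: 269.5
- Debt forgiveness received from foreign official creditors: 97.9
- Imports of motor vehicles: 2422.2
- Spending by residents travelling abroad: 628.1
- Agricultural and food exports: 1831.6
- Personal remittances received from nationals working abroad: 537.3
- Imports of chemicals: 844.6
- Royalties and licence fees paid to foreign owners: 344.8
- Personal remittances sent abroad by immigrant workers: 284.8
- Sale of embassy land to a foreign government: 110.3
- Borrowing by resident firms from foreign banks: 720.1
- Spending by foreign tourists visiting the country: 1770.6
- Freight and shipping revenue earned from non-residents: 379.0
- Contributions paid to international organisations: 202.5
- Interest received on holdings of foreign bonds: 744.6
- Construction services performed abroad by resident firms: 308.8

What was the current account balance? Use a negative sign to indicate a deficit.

Goods: -2422.2 + 1831.6 - 844.6 = -1435.2
Services: -344.8 + 755.4 + 1770.6 + 308.8 - 628.1 + 379.0 = 2240.9
Primary income: 744.6 + 151.1 = 895.7
Secondary income: -202.5 + 537.3 - 284.8 - 269.5 = -219.5
Current account = (-1435.2) + 2240.9 + 895.7 + (-219.5) = 1481.9
(Excluded from the current account — capital account: debt forgiveness received from foreign official creditors 97.9, sale of embassy land to a foreign government 110.3; financial account: borrowing by resident firms from foreign banks 720.1.)

1481.9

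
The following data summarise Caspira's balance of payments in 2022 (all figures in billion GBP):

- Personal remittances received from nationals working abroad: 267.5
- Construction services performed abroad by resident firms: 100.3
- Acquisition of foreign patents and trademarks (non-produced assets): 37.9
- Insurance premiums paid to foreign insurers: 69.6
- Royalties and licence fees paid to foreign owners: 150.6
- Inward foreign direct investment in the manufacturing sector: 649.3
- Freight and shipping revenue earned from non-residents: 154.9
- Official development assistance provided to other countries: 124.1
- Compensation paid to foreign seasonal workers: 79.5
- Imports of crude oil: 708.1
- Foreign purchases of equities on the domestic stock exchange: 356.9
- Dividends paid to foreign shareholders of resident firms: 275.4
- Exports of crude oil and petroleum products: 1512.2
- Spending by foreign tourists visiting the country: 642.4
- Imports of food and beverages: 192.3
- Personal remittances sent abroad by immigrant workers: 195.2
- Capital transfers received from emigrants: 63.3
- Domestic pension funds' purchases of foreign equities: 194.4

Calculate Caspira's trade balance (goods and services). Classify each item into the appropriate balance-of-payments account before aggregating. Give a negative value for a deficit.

1289.2

Goods: -192.3 + 1512.2 - 708.1 = 611.8
Services: 100.3 + 642.4 - 69.6 - 150.6 + 154.9 = 677.4
Trade balance = 611.8 + 677.4 = 1289.2
(Excluded from the trade balance — secondary income: personal remittances received from nationals working abroad 267.5, official development assistance provided to other countries 124.1, personal remittances sent abroad by immigrant workers 195.2; capital account: acquisition of foreign patents and trademarks (non-produced assets) 37.9, capital transfers received from emigrants 63.3; financial account: inward foreign direct investment in the manufacturing sector 649.3, foreign purchases of equities on the domestic stock exchange 356.9, domestic pension funds' purchases of foreign equities 194.4; primary income: compensation paid to foreign seasonal workers 79.5, dividends paid to foreign shareholders of resident firms 275.4.)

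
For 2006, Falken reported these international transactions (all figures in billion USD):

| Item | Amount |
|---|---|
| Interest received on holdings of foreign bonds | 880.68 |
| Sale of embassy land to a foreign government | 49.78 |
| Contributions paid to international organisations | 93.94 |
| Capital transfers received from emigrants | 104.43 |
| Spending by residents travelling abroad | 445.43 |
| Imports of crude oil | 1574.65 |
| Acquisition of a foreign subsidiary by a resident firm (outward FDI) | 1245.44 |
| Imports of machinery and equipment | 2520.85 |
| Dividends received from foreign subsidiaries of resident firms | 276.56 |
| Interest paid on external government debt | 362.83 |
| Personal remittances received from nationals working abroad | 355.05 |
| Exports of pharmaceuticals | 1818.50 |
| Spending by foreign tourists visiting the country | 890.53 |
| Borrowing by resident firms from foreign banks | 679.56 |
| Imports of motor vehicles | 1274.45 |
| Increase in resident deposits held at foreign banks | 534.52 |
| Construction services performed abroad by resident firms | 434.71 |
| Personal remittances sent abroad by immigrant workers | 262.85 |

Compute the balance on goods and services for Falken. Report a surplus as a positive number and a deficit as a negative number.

-2671.64

Goods: -1574.65 + 1818.50 - 1274.45 - 2520.85 = -3551.45
Services: -445.43 + 890.53 + 434.71 = 879.81
Trade balance = -3551.45 + 879.81 = -2671.64
(Excluded from the trade balance — primary income: interest received on holdings of foreign bonds 880.68, dividends received from foreign subsidiaries of resident firms 276.56, interest paid on external government debt 362.83; capital account: sale of embassy land to a foreign government 49.78, capital transfers received from emigrants 104.43; secondary income: contributions paid to international organisations 93.94, personal remittances received from nationals working abroad 355.05, personal remittances sent abroad by immigrant workers 262.85; financial account: acquisition of a foreign subsidiary by a resident firm (outward FDI) 1245.44, borrowing by resident firms from foreign banks 679.56, increase in resident deposits held at foreign banks 534.52.)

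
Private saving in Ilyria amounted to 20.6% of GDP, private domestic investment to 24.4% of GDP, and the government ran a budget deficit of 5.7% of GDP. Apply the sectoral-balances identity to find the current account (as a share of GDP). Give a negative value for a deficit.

By the sectoral-balances identity, CA = (S_private - I) + (T - G).
Private balance = 20.6 - 24.4 = -3.8
Government balance (T - G) = -5.7
CA = -3.8 + (-5.7) = -9.5

-9.5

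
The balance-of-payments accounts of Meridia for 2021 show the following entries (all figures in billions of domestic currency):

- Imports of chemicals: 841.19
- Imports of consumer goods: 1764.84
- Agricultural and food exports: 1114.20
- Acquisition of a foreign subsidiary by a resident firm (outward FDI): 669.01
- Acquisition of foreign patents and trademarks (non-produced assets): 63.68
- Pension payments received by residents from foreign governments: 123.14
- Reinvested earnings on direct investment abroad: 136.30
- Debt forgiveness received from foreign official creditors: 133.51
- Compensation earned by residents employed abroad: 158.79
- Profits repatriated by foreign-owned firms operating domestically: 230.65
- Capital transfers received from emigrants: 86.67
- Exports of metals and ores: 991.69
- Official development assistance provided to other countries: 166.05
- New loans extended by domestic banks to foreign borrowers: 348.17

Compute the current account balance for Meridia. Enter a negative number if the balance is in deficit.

Goods: -1764.84 - 841.19 + 1114.20 + 991.69 = -500.14
Primary income: 136.30 + 158.79 - 230.65 = 64.44
Secondary income: 123.14 - 166.05 = -42.91
Current account = (-500.14) + 64.44 + (-42.91) = -478.61
(Excluded from the current account — financial account: acquisition of a foreign subsidiary by a resident firm (outward FDI) 669.01, new loans extended by domestic banks to foreign borrowers 348.17; capital account: acquisition of foreign patents and trademarks (non-produced assets) 63.68, debt forgiveness received from foreign official creditors 133.51, capital transfers received from emigrants 86.67.)

-478.61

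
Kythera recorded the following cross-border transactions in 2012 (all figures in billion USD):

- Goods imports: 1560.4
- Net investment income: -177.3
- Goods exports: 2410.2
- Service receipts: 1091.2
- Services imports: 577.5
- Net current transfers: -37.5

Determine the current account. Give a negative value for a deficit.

1148.7

Goods balance = 2410.2 - 1560.4 = 849.8
Services balance = 1091.2 - 577.5 = 513.7
Trade balance (goods + services) = 849.8 + 513.7 = 1363.5
Net primary income = -177.3
Net secondary income = -37.5
Current account = 1363.5 + (-177.3) + (-37.5) = 1148.7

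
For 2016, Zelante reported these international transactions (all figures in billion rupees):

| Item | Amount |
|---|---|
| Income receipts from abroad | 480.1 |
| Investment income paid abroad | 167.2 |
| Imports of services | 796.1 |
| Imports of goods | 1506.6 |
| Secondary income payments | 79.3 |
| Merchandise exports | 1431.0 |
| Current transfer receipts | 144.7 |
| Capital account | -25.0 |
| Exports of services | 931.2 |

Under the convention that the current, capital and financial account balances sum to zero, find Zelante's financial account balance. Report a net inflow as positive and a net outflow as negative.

Goods balance = 1431.0 - 1506.6 = -75.6
Services balance = 931.2 - 796.1 = 135.1
Trade balance (goods + services) = -75.6 + 135.1 = 59.5
Net primary income = 480.1 - 167.2 = 312.9
Net secondary income = 144.7 - 79.3 = 65.4
Current account = 59.5 + 312.9 + 65.4 = 437.8
Financial account = -(437.8 + (-25.0)) = -412.8

-412.8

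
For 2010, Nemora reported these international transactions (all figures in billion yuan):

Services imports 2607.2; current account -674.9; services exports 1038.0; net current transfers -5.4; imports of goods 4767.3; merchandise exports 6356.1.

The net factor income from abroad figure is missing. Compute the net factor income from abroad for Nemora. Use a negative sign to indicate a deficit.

Current account = goods balance + services balance + net primary income + net secondary income
Sum of the known components = 14.2
Net factor income from abroad = CA - (known components) = -674.9 - 14.2 = -689.1

-689.1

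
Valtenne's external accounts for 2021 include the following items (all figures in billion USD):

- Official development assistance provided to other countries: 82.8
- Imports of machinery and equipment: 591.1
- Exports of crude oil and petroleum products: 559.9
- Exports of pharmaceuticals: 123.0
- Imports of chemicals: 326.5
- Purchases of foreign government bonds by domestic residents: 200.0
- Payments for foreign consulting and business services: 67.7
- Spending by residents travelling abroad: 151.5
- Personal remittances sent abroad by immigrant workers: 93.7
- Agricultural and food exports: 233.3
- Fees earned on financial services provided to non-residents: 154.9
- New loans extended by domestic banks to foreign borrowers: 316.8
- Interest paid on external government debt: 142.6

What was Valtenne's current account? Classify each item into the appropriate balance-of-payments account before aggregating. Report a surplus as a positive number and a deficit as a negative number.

-384.8

Goods: -326.5 + 123.0 + 559.9 - 591.1 + 233.3 = -1.4
Services: -151.5 - 67.7 + 154.9 = -64.3
Primary income: -142.6
Secondary income: -93.7 - 82.8 = -176.5
Current account = (-1.4) + (-64.3) + (-142.6) + (-176.5) = -384.8
(Excluded from the current account — financial account: purchases of foreign government bonds by domestic residents 200.0, new loans extended by domestic banks to foreign borrowers 316.8.)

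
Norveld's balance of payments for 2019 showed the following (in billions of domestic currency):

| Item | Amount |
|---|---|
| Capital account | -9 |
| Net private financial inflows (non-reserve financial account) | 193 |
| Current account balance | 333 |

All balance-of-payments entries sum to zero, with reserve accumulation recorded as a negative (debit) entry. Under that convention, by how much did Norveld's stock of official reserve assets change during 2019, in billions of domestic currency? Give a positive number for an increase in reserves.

517

Official reserve transactions balance = -(333 + (-9) + 193) = -517
An accumulation of reserves is recorded as a debit (negative entry), so the change in the stock of reserves is the negative of that balance.
Change in official reserves = -(-517) = 517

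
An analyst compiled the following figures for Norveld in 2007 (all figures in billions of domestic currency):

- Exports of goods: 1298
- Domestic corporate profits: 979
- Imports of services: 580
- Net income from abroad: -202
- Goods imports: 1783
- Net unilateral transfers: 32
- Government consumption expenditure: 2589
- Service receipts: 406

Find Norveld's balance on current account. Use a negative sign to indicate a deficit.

-829

Goods balance = 1298 - 1783 = -485
Services balance = 406 - 580 = -174
Trade balance (goods + services) = -485 + (-174) = -659
Net primary income = -202
Net secondary income = 32
Current account = -659 + (-202) + 32 = -829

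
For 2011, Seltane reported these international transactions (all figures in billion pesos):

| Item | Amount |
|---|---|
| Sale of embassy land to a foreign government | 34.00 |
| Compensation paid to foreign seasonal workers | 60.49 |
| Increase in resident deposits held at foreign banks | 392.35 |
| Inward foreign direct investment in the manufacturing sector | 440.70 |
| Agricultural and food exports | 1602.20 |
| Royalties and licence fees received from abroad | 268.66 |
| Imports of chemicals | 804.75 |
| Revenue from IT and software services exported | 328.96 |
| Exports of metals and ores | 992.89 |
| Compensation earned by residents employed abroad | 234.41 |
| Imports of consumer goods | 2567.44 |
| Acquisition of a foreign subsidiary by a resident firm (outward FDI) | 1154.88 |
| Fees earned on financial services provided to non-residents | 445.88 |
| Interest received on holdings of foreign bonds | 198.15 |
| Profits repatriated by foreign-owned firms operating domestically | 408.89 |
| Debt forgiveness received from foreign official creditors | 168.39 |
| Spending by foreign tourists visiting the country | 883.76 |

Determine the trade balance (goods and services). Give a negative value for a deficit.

1150.16

Goods: 1602.20 - 2567.44 + 992.89 - 804.75 = -777.10
Services: 328.96 + 268.66 + 883.76 + 445.88 = 1927.26
Trade balance = -777.10 + 1927.26 = 1150.16
(Excluded from the trade balance — capital account: sale of embassy land to a foreign government 34.00, debt forgiveness received from foreign official creditors 168.39; primary income: compensation paid to foreign seasonal workers 60.49, compensation earned by residents employed abroad 234.41, interest received on holdings of foreign bonds 198.15, profits repatriated by foreign-owned firms operating domestically 408.89; financial account: increase in resident deposits held at foreign banks 392.35, inward foreign direct investment in the manufacturing sector 440.70, acquisition of a foreign subsidiary by a resident firm (outward FDI) 1154.88.)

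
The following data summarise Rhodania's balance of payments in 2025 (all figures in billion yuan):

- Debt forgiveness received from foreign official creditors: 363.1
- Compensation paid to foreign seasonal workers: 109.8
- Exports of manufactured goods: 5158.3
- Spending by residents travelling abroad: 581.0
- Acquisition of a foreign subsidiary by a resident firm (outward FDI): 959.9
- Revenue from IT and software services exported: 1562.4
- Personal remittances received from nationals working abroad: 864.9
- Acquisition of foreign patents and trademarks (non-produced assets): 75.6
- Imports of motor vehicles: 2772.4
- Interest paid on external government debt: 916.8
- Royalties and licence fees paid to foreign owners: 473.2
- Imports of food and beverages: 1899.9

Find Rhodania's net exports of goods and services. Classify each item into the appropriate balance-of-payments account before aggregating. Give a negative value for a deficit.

994.2

Goods: 5158.3 - 1899.9 - 2772.4 = 486.0
Services: -581.0 + 1562.4 - 473.2 = 508.2
Trade balance = 486.0 + 508.2 = 994.2
(Excluded from the trade balance — capital account: debt forgiveness received from foreign official creditors 363.1, acquisition of foreign patents and trademarks (non-produced assets) 75.6; primary income: compensation paid to foreign seasonal workers 109.8, interest paid on external government debt 916.8; financial account: acquisition of a foreign subsidiary by a resident firm (outward FDI) 959.9; secondary income: personal remittances received from nationals working abroad 864.9.)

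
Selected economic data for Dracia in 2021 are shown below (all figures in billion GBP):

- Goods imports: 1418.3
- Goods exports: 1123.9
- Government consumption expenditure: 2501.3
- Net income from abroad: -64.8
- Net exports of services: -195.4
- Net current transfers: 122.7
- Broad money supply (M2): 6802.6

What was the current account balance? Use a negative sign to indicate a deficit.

Goods balance = 1123.9 - 1418.3 = -294.4
Services balance = -195.4
Trade balance (goods + services) = -294.4 + (-195.4) = -489.8
Net primary income = -64.8
Net secondary income = 122.7
Current account = -489.8 + (-64.8) + 122.7 = -431.9

-431.9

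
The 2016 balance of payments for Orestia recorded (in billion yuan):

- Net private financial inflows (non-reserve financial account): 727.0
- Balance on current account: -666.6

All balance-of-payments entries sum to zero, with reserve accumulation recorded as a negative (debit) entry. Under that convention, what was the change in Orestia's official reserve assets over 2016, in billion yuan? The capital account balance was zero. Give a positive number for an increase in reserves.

60.4

Official reserve transactions balance = -((-666.6) + 727.0) = -60.4
An accumulation of reserves is recorded as a debit (negative entry), so the change in the stock of reserves is the negative of that balance.
Change in official reserves = -(-60.4) = 60.4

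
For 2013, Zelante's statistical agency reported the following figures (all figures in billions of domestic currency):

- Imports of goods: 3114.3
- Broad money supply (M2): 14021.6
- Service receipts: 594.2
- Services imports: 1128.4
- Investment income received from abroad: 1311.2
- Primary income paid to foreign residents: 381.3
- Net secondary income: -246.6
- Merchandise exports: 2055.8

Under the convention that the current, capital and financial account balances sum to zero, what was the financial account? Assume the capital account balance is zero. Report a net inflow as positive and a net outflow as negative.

Goods balance = 2055.8 - 3114.3 = -1058.5
Services balance = 594.2 - 1128.4 = -534.2
Trade balance (goods + services) = -1058.5 + (-534.2) = -1592.7
Net primary income = 1311.2 - 381.3 = 929.9
Net secondary income = -246.6
Current account = -1592.7 + 929.9 + (-246.6) = -909.4
Financial account = -(-909.4) = 909.4

909.4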